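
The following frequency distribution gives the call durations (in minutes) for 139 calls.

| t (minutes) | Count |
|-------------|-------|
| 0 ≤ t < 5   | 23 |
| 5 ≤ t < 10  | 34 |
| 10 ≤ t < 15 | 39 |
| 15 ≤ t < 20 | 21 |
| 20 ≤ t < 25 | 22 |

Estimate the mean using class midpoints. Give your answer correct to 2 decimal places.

Midpoints: 2.5, 7.5, 12.5, 17.5, 22.5
Σfm = 23×2.5 + 34×7.5 + 39×12.5 + 21×17.5 + 22×22.5 = 1662.5
n = Σf = 139
Mean = 1662.5 / 139 = 11.9604

11.96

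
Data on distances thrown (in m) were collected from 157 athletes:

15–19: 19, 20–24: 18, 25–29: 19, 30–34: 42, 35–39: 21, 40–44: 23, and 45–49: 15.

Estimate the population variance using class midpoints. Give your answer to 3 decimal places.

Midpoints: 17, 22, 27, 32, 37, 42, 47
n = 157, Σfm = 5024, mean = 32.0000
Σfm² = 173518
Σf(m − x̄)² = Σfm² − (Σfm)²/n = 173518 − 5024²/157 = 12750.0000
Population variance = 12750.0000 / 157 = 81.2102

81.210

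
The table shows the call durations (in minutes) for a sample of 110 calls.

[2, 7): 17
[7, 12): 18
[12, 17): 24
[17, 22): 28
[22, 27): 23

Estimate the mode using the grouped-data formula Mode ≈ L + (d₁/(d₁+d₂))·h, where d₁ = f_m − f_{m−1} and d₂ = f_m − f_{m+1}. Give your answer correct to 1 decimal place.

Modal class: [17, 22) (highest frequency 28).
d₁ = 28 − 24 = 4, d₂ = 28 − 23 = 5
Mode ≈ 17 + (4/(4+5)) × 5 = 17 + 2.2222 = 19.2222

19.2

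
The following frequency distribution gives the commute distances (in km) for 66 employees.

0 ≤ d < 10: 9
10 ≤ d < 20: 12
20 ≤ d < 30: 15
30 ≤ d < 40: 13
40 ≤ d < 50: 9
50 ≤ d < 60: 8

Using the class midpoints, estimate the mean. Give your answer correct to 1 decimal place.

Midpoints: 5, 15, 25, 35, 45, 55
Σfm = 9×5 + 12×15 + 15×25 + 13×35 + 9×45 + 8×55 = 1900
n = Σf = 66
Mean = 1900 / 66 = 28.7879

28.8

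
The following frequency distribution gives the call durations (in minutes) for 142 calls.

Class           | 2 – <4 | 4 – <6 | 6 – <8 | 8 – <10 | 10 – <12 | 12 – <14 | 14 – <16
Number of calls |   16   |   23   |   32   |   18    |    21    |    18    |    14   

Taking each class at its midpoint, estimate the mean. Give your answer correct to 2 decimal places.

8.62

Midpoints: 3, 5, 7, 9, 11, 13, 15
Σfm = 16×3 + 23×5 + 32×7 + 18×9 + 21×11 + 18×13 + 14×15 = 1224
n = Σf = 142
Mean = 1224 / 142 = 8.6197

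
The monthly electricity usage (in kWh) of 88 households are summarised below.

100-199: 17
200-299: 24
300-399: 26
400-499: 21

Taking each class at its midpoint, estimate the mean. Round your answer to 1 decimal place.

307.5

Midpoints: 149.5, 249.5, 349.5, 449.5
Σfm = 17×149.5 + 24×249.5 + 26×349.5 + 21×449.5 = 27056
n = Σf = 88
Mean = 27056 / 88 = 307.4545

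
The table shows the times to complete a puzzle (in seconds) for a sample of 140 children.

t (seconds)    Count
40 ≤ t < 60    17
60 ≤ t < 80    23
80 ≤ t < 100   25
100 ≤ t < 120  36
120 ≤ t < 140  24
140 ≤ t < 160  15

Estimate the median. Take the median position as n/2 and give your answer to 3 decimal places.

102.778

Cumulative frequencies: 17, 40, 65, 101, 125, 140
n = 140; position = n/2 = 70.
This falls in the class 100 ≤ t < 120: L = 100, F = 65, f = 36, h = 20.
Median ≈ 100 + ((70 − 65) / 36) × 20 = 102.7778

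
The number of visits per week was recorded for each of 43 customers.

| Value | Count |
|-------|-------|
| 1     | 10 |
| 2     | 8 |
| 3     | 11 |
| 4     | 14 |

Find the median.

3

Cumulative frequencies: 10, 18, 29, 43
n = 43, so the median is the value in position (n+1)/2 = 22.
Position 22 falls at value 3.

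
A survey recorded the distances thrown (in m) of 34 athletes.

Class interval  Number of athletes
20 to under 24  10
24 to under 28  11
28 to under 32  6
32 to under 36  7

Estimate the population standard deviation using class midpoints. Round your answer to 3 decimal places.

4.396

Midpoints: 22, 26, 30, 34
n = 34, Σfm = 924, mean = 27.1765
Σfm² = 25768
Σf(m − x̄)² = Σfm² − (Σfm)²/n = 25768 − 924²/34 = 656.9412
Population variance = 656.9412 / 34 = 19.3218
Standard deviation = √19.3218 = 4.3957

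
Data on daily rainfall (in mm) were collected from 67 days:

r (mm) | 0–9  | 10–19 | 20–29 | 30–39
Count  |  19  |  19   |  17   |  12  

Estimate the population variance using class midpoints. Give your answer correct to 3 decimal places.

Midpoints: 4.5, 14.5, 24.5, 34.5
n = 67, Σfm = 1191.5, mean = 17.7836
Σfm² = 28866.75
Σf(m − x̄)² = Σfm² − (Σfm)²/n = 28866.75 − 1191.5²/67 = 7677.6119
Population variance = 7677.6119 / 67 = 114.5912

114.591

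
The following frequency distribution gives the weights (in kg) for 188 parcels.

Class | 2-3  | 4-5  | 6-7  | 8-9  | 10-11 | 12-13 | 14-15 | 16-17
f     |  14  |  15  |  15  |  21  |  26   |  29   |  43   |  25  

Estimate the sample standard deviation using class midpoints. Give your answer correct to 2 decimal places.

Midpoints: 2.5, 4.5, 6.5, 8.5, 10.5, 12.5, 14.5, 16.5
n = 188, Σfm = 2050, mean = 10.9043
Σfm² = 25787
Σf(m − x̄)² = Σfm² − (Σfm)²/n = 25787 − 2050²/188 = 3433.2766
Sample variance = 3433.2766 / 187 = 18.3598
Standard deviation = √18.3598 = 4.2848

4.28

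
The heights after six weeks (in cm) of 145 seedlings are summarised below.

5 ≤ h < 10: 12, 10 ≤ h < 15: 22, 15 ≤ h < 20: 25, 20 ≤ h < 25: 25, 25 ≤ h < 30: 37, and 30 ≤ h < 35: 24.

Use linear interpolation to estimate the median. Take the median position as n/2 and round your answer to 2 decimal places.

22.70

Cumulative frequencies: 12, 34, 59, 84, 121, 145
n = 145; position = n/2 = 72.5.
This falls in the class 20 ≤ h < 25: L = 20, F = 59, f = 25, h = 5.
Median ≈ 20 + ((72.5 − 59) / 25) × 5 = 22.7000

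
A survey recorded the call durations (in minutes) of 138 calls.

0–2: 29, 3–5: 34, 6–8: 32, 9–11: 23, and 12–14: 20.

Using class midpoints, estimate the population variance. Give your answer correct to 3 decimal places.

16.103

Midpoints: 1, 4, 7, 10, 13
n = 138, Σfm = 879, mean = 6.3696
Σfm² = 7821
Σf(m − x̄)² = Σfm² − (Σfm)²/n = 7821 − 879²/138 = 2222.1522
Population variance = 2222.1522 / 138 = 16.1026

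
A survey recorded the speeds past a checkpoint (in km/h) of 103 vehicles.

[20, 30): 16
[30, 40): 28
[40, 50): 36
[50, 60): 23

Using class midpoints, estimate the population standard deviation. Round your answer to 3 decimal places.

9.937

Midpoints: 25, 35, 45, 55
n = 103, Σfm = 4265, mean = 41.4078
Σfm² = 186775
Σf(m − x̄)² = Σfm² − (Σfm)²/n = 186775 − 4265²/103 = 10170.8738
Population variance = 10170.8738 / 103 = 98.7463
Standard deviation = √98.7463 = 9.9371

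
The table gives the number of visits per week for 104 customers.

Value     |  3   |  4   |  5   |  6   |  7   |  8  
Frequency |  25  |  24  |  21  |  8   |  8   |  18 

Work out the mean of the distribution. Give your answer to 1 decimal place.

5.0

Values: 3, 4, 5, 6, 7, 8
Σfx = 25×3 + 24×4 + 21×5 + 8×6 + 8×7 + 18×8 = 524
n = Σf = 104
Mean = 524 / 104 = 5.0385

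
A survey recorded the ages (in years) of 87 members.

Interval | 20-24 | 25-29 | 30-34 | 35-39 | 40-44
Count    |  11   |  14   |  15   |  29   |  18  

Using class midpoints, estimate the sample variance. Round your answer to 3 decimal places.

43.411

Midpoints: 22, 27, 32, 37, 42
n = 87, Σfm = 2929, mean = 33.6667
Σfm² = 102343
Σf(m − x̄)² = Σfm² − (Σfm)²/n = 102343 − 2929²/87 = 3733.3333
Sample variance = 3733.3333 / 86 = 43.4109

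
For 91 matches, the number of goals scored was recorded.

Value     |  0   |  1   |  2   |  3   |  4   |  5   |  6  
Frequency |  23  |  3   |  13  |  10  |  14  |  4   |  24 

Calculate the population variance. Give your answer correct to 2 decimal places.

5.25

Values: 0, 1, 2, 3, 4, 5, 6
n = 91, Σfx = 279, mean = 3.0659
Σfx² = 1333
Σf(x − x̄)² = Σfx² − (Σfx)²/n = 1333 − 279²/91 = 477.6044
Population variance = 477.6044 / 91 = 5.2484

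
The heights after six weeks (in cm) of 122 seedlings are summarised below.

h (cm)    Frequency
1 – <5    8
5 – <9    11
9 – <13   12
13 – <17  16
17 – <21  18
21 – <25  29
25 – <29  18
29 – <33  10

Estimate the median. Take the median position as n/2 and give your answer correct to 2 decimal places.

20.11

Cumulative frequencies: 8, 19, 31, 47, 65, 94, 112, 122
n = 122; position = n/2 = 61.
This falls in the class 17 – <21: L = 17, F = 47, f = 18, h = 4.
Median ≈ 17 + ((61 − 47) / 18) × 4 = 20.1111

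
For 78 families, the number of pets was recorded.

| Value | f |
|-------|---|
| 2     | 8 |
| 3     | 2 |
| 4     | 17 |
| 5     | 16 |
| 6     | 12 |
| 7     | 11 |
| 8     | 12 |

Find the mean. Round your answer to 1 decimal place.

5.3

Values: 2, 3, 4, 5, 6, 7, 8
Σfx = 8×2 + 2×3 + 17×4 + 16×5 + 12×6 + 11×7 + 12×8 = 415
n = Σf = 78
Mean = 415 / 78 = 5.3205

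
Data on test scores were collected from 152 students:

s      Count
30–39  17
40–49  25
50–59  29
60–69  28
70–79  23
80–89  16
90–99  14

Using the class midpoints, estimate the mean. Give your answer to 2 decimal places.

62.33

Midpoints: 34.5, 44.5, 54.5, 64.5, 74.5, 84.5, 94.5
Σfm = 17×34.5 + 25×44.5 + 29×54.5 + 28×64.5 + 23×74.5 + 16×84.5 + 14×94.5 = 9474
n = Σf = 152
Mean = 9474 / 152 = 62.3289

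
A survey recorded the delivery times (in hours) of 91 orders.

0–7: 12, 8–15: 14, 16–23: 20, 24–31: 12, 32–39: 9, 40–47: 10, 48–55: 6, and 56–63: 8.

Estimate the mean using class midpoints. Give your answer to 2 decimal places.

27.06

Midpoints: 3.5, 11.5, 19.5, 27.5, 35.5, 43.5, 51.5, 59.5
Σfm = 12×3.5 + 14×11.5 + 20×19.5 + 12×27.5 + 9×35.5 + 10×43.5 + 6×51.5 + 8×59.5 = 2462.5
n = Σf = 91
Mean = 2462.5 / 91 = 27.0604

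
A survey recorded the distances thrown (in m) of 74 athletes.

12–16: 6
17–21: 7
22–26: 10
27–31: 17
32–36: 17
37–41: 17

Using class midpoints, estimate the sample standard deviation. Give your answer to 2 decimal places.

Midpoints: 14, 19, 24, 29, 34, 39
n = 74, Σfm = 2191, mean = 29.6081
Σfm² = 69269
Σf(m − x̄)² = Σfm² − (Σfm)²/n = 69269 − 2191²/74 = 4397.6351
Sample variance = 4397.6351 / 73 = 60.2416
Standard deviation = √60.2416 = 7.7615

7.76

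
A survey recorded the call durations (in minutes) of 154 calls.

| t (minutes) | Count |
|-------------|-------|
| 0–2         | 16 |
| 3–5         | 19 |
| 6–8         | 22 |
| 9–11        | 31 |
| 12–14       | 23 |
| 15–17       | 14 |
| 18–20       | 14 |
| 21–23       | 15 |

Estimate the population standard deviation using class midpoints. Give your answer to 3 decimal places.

Midpoints: 1, 4, 7, 10, 13, 16, 19, 22
n = 154, Σfm = 1675, mean = 10.8766
Σfm² = 24283
Σf(m − x̄)² = Σfm² − (Σfm)²/n = 24283 − 1675²/154 = 6064.6558
Population variance = 6064.6558 / 154 = 39.3809
Standard deviation = √39.3809 = 6.2754

6.275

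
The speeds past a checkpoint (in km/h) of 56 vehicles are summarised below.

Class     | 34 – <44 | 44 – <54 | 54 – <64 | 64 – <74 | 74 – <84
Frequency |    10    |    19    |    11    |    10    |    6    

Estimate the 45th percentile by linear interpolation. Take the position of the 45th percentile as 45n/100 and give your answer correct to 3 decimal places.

52.000

Cumulative frequencies: 10, 29, 40, 50, 56
n = 56; position = 45n/100 = 25.2.
This falls in the class 44 – <54: L = 44, F = 10, f = 19, h = 10.
45th percentile ≈ 44 + ((25.2 − 10) / 19) × 10 = 52.0000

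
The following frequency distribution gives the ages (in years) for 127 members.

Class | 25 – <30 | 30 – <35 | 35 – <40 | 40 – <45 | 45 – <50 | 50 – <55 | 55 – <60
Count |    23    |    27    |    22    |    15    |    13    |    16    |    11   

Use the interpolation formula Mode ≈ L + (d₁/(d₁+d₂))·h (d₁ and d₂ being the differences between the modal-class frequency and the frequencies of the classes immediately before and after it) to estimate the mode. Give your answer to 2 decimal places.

Modal class: 30 – <35 (highest frequency 27).
d₁ = 27 − 23 = 4, d₂ = 27 − 22 = 5
Mode ≈ 30 + (4/(4+5)) × 5 = 30 + 2.2222 = 32.2222

32.22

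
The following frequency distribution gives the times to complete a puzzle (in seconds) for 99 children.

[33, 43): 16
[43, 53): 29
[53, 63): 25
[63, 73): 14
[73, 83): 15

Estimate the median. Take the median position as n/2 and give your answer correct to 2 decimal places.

54.80

Cumulative frequencies: 16, 45, 70, 84, 99
n = 99; position = n/2 = 49.5.
This falls in the class [53, 63): L = 53, F = 45, f = 25, h = 10.
Median ≈ 53 + ((49.5 − 45) / 25) × 10 = 54.8000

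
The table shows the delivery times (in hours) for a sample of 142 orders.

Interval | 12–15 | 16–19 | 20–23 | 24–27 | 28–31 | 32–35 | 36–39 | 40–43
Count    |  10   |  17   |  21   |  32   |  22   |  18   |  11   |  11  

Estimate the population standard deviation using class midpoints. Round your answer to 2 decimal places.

7.73

Midpoints: 13.5, 17.5, 21.5, 25.5, 29.5, 33.5, 37.5, 41.5
n = 142, Σfm = 3821, mean = 26.9085
Σfm² = 111303.5
Σf(m − x̄)² = Σfm² − (Σfm)²/n = 111303.5 − 3821²/142 = 8486.3099
Population variance = 8486.3099 / 142 = 59.7627
Standard deviation = √59.7627 = 7.7306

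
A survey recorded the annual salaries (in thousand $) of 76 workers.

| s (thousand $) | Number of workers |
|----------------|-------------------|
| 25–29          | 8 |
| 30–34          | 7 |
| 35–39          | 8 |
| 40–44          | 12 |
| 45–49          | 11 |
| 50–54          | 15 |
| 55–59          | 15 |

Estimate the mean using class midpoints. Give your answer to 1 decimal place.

Midpoints: 27, 32, 37, 42, 47, 52, 57
Σfm = 8×27 + 7×32 + 8×37 + 12×42 + 11×47 + 15×52 + 15×57 = 3392
n = Σf = 76
Mean = 3392 / 76 = 44.6316

44.6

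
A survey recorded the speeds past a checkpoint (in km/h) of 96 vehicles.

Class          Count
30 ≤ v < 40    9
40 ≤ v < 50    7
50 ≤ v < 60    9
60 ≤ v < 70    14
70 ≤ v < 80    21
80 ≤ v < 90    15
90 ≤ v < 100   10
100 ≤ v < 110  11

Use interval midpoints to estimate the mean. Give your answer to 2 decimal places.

72.81

Midpoints: 35, 45, 55, 65, 75, 85, 95, 105
Σfm = 9×35 + 7×45 + 9×55 + 14×65 + 21×75 + 15×85 + 10×95 + 11×105 = 6990
n = Σf = 96
Mean = 6990 / 96 = 72.8125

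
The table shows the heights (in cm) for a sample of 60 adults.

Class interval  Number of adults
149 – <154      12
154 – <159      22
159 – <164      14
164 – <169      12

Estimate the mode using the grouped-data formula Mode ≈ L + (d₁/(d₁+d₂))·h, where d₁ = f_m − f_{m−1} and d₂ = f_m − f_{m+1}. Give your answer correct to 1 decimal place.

Modal class: 154 – <159 (highest frequency 22).
d₁ = 22 − 12 = 10, d₂ = 22 − 14 = 8
Mode ≈ 154 + (10/(10+8)) × 5 = 154 + 2.7778 = 156.7778

156.8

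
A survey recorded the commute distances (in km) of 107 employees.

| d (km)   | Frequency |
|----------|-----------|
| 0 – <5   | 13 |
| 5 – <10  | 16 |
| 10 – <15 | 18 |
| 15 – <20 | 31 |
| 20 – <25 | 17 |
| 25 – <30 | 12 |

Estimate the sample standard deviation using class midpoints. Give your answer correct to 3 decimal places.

7.562

Midpoints: 2.5, 7.5, 12.5, 17.5, 22.5, 27.5
n = 107, Σfm = 1632.5, mean = 15.2570
Σfm² = 30968.75
Σf(m − x̄)² = Σfm² − (Σfm)²/n = 30968.75 − 1632.5²/107 = 6061.6822
Sample variance = 6061.6822 / 106 = 57.1857
Standard deviation = √57.1857 = 7.5621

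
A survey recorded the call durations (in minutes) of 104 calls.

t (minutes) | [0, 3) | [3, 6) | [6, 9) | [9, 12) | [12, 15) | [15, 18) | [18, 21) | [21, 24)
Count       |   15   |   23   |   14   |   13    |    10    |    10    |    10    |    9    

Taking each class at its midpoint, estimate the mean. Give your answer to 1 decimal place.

Midpoints: 1.5, 4.5, 7.5, 10.5, 13.5, 16.5, 19.5, 22.5
Σfm = 15×1.5 + 23×4.5 + 14×7.5 + 13×10.5 + 10×13.5 + 10×16.5 + 10×19.5 + 9×22.5 = 1065
n = Σf = 104
Mean = 1065 / 104 = 10.2404

10.2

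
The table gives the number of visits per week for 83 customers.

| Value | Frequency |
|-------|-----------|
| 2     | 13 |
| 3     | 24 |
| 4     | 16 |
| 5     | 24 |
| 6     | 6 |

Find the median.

Cumulative frequencies: 13, 37, 53, 77, 83
n = 83, so the median is the value in position (n+1)/2 = 42.
Position 42 falls at value 4.

4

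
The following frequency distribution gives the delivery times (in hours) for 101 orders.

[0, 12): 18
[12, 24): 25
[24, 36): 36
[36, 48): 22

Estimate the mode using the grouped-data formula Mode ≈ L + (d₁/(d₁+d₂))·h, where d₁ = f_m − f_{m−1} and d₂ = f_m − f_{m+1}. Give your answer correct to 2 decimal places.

29.28

Modal class: [24, 36) (highest frequency 36).
d₁ = 36 − 25 = 11, d₂ = 36 − 22 = 14
Mode ≈ 24 + (11/(11+14)) × 12 = 24 + 5.2800 = 29.2800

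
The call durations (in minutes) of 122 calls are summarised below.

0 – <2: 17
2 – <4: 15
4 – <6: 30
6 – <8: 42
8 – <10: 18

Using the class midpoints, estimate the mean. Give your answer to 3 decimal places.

5.475

Midpoints: 1, 3, 5, 7, 9
Σfm = 17×1 + 15×3 + 30×5 + 42×7 + 18×9 = 668
n = Σf = 122
Mean = 668 / 122 = 5.4754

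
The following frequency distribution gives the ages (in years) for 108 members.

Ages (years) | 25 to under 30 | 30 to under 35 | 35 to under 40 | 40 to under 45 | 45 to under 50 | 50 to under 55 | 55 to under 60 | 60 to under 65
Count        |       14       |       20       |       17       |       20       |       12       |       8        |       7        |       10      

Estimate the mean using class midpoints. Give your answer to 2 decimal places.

42.04

Midpoints: 27.5, 32.5, 37.5, 42.5, 47.5, 52.5, 57.5, 62.5
Σfm = 14×27.5 + 20×32.5 + 17×37.5 + 20×42.5 + 12×47.5 + 8×52.5 + 7×57.5 + 10×62.5 = 4540
n = Σf = 108
Mean = 4540 / 108 = 42.0370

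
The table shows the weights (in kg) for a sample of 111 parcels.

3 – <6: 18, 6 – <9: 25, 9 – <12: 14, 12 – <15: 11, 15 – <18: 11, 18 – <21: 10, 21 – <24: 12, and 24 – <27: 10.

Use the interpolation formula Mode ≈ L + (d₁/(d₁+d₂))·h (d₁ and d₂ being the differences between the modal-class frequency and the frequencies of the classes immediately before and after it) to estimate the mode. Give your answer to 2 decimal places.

7.17

Modal class: 6 – <9 (highest frequency 25).
d₁ = 25 − 18 = 7, d₂ = 25 − 14 = 11
Mode ≈ 6 + (7/(7+11)) × 3 = 6 + 1.1667 = 7.1667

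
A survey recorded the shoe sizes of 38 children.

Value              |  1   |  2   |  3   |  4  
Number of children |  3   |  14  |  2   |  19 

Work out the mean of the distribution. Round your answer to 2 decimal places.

Values: 1, 2, 3, 4
Σfx = 3×1 + 14×2 + 2×3 + 19×4 = 113
n = Σf = 38
Mean = 113 / 38 = 2.9737

2.97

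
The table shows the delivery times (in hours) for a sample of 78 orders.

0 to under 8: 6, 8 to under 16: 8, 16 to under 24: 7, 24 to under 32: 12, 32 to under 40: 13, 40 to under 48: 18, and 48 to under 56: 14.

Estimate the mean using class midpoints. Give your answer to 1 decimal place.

33.1

Midpoints: 4, 12, 20, 28, 36, 44, 52
Σfm = 6×4 + 8×12 + 7×20 + 12×28 + 13×36 + 18×44 + 14×52 = 2584
n = Σf = 78
Mean = 2584 / 78 = 33.1282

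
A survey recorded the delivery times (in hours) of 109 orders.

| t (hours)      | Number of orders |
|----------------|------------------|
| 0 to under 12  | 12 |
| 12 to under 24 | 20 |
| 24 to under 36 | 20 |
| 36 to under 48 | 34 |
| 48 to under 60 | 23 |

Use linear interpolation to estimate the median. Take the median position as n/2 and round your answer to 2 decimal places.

36.88

Cumulative frequencies: 12, 32, 52, 86, 109
n = 109; position = n/2 = 54.5.
This falls in the class 36 to under 48: L = 36, F = 52, f = 34, h = 12.
Median ≈ 36 + ((54.5 − 52) / 34) × 12 = 36.8824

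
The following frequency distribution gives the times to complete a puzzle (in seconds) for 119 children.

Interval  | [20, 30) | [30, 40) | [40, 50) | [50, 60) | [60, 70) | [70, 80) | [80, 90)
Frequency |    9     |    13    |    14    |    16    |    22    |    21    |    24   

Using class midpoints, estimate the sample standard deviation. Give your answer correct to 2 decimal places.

Midpoints: 25, 35, 45, 55, 65, 75, 85
n = 119, Σfm = 7235, mean = 60.7983
Σfm² = 482775
Σf(m − x̄)² = Σfm² − (Σfm)²/n = 482775 − 7235²/119 = 42899.1597
Sample variance = 42899.1597 / 118 = 363.5522
Standard deviation = √363.5522 = 19.0670

19.07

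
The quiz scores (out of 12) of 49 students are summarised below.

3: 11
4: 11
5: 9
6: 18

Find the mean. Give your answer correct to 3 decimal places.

4.694

Values: 3, 4, 5, 6
Σfx = 11×3 + 11×4 + 9×5 + 18×6 = 230
n = Σf = 49
Mean = 230 / 49 = 4.6939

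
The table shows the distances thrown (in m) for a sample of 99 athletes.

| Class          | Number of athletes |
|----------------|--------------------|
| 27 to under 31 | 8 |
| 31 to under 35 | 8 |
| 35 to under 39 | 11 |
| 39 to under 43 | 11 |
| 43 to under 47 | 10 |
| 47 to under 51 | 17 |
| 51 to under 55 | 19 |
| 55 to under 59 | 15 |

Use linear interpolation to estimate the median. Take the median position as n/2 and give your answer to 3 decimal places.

47.353

Cumulative frequencies: 8, 16, 27, 38, 48, 65, 84, 99
n = 99; position = n/2 = 49.5.
This falls in the class 47 to under 51: L = 47, F = 48, f = 17, h = 4.
Median ≈ 47 + ((49.5 − 48) / 17) × 4 = 47.3529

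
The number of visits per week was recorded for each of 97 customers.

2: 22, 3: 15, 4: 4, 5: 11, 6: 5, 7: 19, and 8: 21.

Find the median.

Cumulative frequencies: 22, 37, 41, 52, 57, 76, 97
n = 97, so the median is the value in position (n+1)/2 = 49.
Position 49 falls at value 5.

5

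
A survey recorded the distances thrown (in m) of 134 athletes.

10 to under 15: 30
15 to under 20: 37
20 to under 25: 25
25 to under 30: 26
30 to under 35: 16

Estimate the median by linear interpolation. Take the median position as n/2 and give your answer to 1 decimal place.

Cumulative frequencies: 30, 67, 92, 118, 134
n = 134; position = n/2 = 67.
This falls in the class 15 to under 20: L = 15, F = 30, f = 37, h = 5.
Median ≈ 15 + ((67 − 30) / 37) × 5 = 20.0000

20.0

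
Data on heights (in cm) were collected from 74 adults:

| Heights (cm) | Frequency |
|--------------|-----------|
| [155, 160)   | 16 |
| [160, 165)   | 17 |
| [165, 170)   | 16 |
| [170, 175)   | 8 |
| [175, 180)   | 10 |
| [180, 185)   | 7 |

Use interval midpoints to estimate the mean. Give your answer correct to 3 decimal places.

167.500

Midpoints: 157.5, 162.5, 167.5, 172.5, 177.5, 182.5
Σfm = 16×157.5 + 17×162.5 + 16×167.5 + 8×172.5 + 10×177.5 + 7×182.5 = 12395
n = Σf = 74
Mean = 12395 / 74 = 167.5000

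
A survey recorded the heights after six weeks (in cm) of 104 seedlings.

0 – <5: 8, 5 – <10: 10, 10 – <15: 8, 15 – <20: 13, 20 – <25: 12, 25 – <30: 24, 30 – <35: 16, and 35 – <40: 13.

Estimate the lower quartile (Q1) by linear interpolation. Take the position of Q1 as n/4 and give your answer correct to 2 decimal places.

Cumulative frequencies: 8, 18, 26, 39, 51, 75, 91, 104
n = 104; position = n/4 = 26.
This falls in the class 10 – <15: L = 10, F = 18, f = 8, h = 5.
Lower quartile ≈ 10 + ((26 − 18) / 8) × 5 = 15.0000

15.00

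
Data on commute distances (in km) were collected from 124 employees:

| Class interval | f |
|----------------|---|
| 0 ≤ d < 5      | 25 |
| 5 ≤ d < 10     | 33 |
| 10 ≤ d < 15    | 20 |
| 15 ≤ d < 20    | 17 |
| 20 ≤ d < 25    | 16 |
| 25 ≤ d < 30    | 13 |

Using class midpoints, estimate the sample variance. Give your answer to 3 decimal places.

67.235

Midpoints: 2.5, 7.5, 12.5, 17.5, 22.5, 27.5
n = 124, Σfm = 1575, mean = 12.7016
Σfm² = 28275
Σf(m − x̄)² = Σfm² − (Σfm)²/n = 28275 − 1575²/124 = 8269.9597
Sample variance = 8269.9597 / 123 = 67.2354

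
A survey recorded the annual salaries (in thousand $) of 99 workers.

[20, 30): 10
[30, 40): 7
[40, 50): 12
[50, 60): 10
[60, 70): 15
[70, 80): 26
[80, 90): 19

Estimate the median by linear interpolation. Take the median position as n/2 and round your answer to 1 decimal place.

67.0

Cumulative frequencies: 10, 17, 29, 39, 54, 80, 99
n = 99; position = n/2 = 49.5.
This falls in the class [60, 70): L = 60, F = 39, f = 15, h = 10.
Median ≈ 60 + ((49.5 − 39) / 15) × 10 = 67.0000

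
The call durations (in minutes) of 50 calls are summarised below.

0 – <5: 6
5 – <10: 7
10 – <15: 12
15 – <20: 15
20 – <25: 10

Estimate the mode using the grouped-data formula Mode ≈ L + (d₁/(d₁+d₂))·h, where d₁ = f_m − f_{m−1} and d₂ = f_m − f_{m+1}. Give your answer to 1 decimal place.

16.9

Modal class: 15 – <20 (highest frequency 15).
d₁ = 15 − 12 = 3, d₂ = 15 − 10 = 5
Mode ≈ 15 + (3/(3+5)) × 5 = 15 + 1.8750 = 16.8750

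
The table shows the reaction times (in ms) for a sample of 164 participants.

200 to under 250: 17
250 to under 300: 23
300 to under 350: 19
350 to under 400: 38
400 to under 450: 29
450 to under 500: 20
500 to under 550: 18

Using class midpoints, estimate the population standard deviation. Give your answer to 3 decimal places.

90.283

Midpoints: 225, 275, 325, 375, 425, 475, 525
n = 164, Σfm = 61850, mean = 377.1341
Σfm² = 24662500
Σf(m − x̄)² = Σfm² − (Σfm)²/n = 24662500 − 61850²/164 = 1336753.0488
Population variance = 1336753.0488 / 164 = 8150.9332
Standard deviation = √8150.9332 = 90.2825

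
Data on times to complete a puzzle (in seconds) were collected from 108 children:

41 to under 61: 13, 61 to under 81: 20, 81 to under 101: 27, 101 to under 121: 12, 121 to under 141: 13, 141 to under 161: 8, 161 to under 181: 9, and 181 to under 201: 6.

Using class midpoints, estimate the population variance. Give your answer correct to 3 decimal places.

1628.669

Midpoints: 51, 71, 91, 111, 131, 151, 171, 191
n = 108, Σfm = 11468, mean = 106.1852
Σfm² = 1393628
Σf(m − x̄)² = Σfm² − (Σfm)²/n = 1393628 − 11468²/108 = 175896.2963
Population variance = 175896.2963 / 108 = 1628.6694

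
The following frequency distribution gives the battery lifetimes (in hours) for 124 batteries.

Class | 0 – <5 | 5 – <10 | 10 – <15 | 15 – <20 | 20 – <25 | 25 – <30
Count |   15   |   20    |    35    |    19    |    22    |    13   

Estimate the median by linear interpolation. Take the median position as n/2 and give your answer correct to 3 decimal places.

Cumulative frequencies: 15, 35, 70, 89, 111, 124
n = 124; position = n/2 = 62.
This falls in the class 10 – <15: L = 10, F = 35, f = 35, h = 5.
Median ≈ 10 + ((62 − 35) / 35) × 5 = 13.8571

13.857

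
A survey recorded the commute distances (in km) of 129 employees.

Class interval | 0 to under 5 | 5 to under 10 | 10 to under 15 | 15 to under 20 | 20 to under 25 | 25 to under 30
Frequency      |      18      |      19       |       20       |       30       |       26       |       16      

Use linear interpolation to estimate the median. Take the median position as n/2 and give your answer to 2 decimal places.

Cumulative frequencies: 18, 37, 57, 87, 113, 129
n = 129; position = n/2 = 64.5.
This falls in the class 15 to under 20: L = 15, F = 57, f = 30, h = 5.
Median ≈ 15 + ((64.5 − 57) / 30) × 5 = 16.2500

16.25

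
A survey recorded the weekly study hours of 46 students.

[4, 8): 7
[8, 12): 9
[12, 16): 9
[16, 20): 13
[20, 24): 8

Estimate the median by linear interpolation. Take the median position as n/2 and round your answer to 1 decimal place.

15.1

Cumulative frequencies: 7, 16, 25, 38, 46
n = 46; position = n/2 = 23.
This falls in the class [12, 16): L = 12, F = 16, f = 9, h = 4.
Median ≈ 12 + ((23 − 16) / 9) × 4 = 15.1111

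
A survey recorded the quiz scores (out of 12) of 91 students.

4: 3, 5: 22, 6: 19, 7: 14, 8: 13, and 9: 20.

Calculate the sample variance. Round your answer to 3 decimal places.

2.478

Values: 4, 5, 6, 7, 8, 9
n = 91, Σfx = 618, mean = 6.7912
Σfx² = 4420
Σf(x − x̄)² = Σfx² − (Σfx)²/n = 4420 − 618²/91 = 223.0330
Sample variance = 223.0330 / 90 = 2.4781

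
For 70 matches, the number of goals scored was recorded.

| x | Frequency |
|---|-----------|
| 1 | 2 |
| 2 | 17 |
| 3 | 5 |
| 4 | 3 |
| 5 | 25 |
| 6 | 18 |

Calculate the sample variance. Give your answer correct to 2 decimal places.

Values: 1, 2, 3, 4, 5, 6
n = 70, Σfx = 296, mean = 4.2286
Σfx² = 1436
Σf(x − x̄)² = Σfx² − (Σfx)²/n = 1436 − 296²/70 = 184.3429
Sample variance = 184.3429 / 69 = 2.6716

2.67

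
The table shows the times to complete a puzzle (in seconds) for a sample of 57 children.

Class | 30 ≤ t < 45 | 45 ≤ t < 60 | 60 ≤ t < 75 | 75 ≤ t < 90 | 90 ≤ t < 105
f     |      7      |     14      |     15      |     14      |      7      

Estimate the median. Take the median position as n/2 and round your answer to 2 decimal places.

67.50

Cumulative frequencies: 7, 21, 36, 50, 57
n = 57; position = n/2 = 28.5.
This falls in the class 60 ≤ t < 75: L = 60, F = 21, f = 15, h = 15.
Median ≈ 60 + ((28.5 − 21) / 15) × 15 = 67.5000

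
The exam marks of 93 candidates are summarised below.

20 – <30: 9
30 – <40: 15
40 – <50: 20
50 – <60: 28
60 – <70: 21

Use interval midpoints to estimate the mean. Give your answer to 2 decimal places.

Midpoints: 25, 35, 45, 55, 65
Σfm = 9×25 + 15×35 + 20×45 + 28×55 + 21×65 = 4555
n = Σf = 93
Mean = 4555 / 93 = 48.9785

48.98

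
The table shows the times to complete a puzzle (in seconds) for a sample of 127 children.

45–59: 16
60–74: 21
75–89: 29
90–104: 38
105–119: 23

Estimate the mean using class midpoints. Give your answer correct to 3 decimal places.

Midpoints: 52, 67, 82, 97, 112
Σfm = 16×52 + 21×67 + 29×82 + 38×97 + 23×112 = 10879
n = Σf = 127
Mean = 10879 / 127 = 85.6614

85.661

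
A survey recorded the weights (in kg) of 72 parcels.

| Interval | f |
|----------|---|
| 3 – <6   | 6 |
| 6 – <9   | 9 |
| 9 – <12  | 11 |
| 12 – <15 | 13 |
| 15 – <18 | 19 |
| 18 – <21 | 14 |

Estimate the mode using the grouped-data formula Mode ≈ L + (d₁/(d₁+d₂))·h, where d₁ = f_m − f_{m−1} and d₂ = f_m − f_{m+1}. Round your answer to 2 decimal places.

16.64

Modal class: 15 – <18 (highest frequency 19).
d₁ = 19 − 13 = 6, d₂ = 19 − 14 = 5
Mode ≈ 15 + (6/(6+5)) × 3 = 15 + 1.6364 = 16.6364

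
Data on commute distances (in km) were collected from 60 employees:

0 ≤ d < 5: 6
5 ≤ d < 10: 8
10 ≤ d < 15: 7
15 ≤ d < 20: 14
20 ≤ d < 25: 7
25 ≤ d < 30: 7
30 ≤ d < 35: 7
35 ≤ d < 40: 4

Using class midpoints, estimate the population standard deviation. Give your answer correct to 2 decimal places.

Midpoints: 2.5, 7.5, 12.5, 17.5, 22.5, 27.5, 32.5, 37.5
n = 60, Σfm = 1135, mean = 18.9167
Σfm² = 27725
Σf(m − x̄)² = Σfm² − (Σfm)²/n = 27725 − 1135²/60 = 6254.5833
Population variance = 6254.5833 / 60 = 104.2431
Standard deviation = √104.2431 = 10.2099

10.21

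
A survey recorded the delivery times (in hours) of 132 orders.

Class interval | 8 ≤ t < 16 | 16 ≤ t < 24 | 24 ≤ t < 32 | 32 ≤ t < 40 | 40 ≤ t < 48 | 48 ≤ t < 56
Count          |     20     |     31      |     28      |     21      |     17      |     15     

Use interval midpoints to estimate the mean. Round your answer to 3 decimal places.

29.758

Midpoints: 12, 20, 28, 36, 44, 52
Σfm = 20×12 + 31×20 + 28×28 + 21×36 + 17×44 + 15×52 = 3928
n = Σf = 132
Mean = 3928 / 132 = 29.7576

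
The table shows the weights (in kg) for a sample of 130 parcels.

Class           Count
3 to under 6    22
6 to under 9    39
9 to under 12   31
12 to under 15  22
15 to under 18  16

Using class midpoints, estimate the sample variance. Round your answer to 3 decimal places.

Midpoints: 4.5, 7.5, 10.5, 13.5, 16.5
n = 130, Σfm = 1278, mean = 9.8308
Σfm² = 14422.5
Σf(m − x̄)² = Σfm² − (Σfm)²/n = 14422.5 − 1278²/130 = 1858.7769
Sample variance = 1858.7769 / 129 = 14.4091

14.409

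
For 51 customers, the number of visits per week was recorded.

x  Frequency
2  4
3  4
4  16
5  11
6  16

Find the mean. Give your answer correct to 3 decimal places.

Values: 2, 3, 4, 5, 6
Σfx = 4×2 + 4×3 + 16×4 + 11×5 + 16×6 = 235
n = Σf = 51
Mean = 235 / 51 = 4.6078

4.608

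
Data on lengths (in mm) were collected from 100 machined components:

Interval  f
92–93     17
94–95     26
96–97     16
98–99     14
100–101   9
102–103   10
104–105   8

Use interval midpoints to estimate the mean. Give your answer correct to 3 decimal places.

97.180

Midpoints: 92.5, 94.5, 96.5, 98.5, 100.5, 102.5, 104.5
Σfm = 17×92.5 + 26×94.5 + 16×96.5 + 14×98.5 + 9×100.5 + 10×102.5 + 8×104.5 = 9718
n = Σf = 100
Mean = 9718 / 100 = 97.1800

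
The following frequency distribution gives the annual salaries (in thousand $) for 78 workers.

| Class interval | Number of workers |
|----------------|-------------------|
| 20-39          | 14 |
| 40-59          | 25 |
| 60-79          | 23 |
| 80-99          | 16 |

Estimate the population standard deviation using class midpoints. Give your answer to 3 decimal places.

Midpoints: 29.5, 49.5, 69.5, 89.5
n = 78, Σfm = 4681, mean = 60.0128
Σfm² = 312699.5
Σf(m − x̄)² = Σfm² − (Σfm)²/n = 312699.5 − 4681²/78 = 31779.4872
Population variance = 31779.4872 / 78 = 407.4293
Standard deviation = √407.4293 = 20.1849

20.185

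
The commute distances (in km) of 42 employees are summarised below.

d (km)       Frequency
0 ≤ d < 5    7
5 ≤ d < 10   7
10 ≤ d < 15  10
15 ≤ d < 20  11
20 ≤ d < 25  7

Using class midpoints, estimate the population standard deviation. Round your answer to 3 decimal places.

6.620

Midpoints: 2.5, 7.5, 12.5, 17.5, 22.5
n = 42, Σfm = 545, mean = 12.9762
Σfm² = 8912.5
Σf(m − x̄)² = Σfm² − (Σfm)²/n = 8912.5 − 545²/42 = 1840.4762
Population variance = 1840.4762 / 42 = 43.8209
Standard deviation = √43.8209 = 6.6197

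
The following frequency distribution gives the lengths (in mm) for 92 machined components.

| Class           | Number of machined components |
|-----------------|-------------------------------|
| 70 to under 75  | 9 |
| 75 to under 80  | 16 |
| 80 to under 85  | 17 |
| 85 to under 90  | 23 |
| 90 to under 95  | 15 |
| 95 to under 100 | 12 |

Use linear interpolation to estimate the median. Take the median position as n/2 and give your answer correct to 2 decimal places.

Cumulative frequencies: 9, 25, 42, 65, 80, 92
n = 92; position = n/2 = 46.
This falls in the class 85 to under 90: L = 85, F = 42, f = 23, h = 5.
Median ≈ 85 + ((46 − 42) / 23) × 5 = 85.8696

85.87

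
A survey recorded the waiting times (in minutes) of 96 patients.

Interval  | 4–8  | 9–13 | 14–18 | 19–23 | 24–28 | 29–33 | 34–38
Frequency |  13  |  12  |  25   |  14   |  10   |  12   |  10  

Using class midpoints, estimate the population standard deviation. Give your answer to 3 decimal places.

9.298

Midpoints: 6, 11, 16, 21, 26, 31, 36
n = 96, Σfm = 1896, mean = 19.7500
Σfm² = 45746
Σf(m − x̄)² = Σfm² − (Σfm)²/n = 45746 − 1896²/96 = 8300.0000
Population variance = 8300.0000 / 96 = 86.4583
Standard deviation = √86.4583 = 9.2983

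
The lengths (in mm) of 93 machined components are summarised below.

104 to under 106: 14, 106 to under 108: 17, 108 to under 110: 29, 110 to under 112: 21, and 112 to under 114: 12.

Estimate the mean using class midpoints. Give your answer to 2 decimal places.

109.00

Midpoints: 105, 107, 109, 111, 113
Σfm = 14×105 + 17×107 + 29×109 + 21×111 + 12×113 = 10137
n = Σf = 93
Mean = 10137 / 93 = 109.0000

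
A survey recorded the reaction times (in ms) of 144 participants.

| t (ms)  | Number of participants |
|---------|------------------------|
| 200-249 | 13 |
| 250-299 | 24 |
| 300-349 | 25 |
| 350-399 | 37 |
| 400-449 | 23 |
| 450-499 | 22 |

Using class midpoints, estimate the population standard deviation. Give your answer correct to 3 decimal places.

Midpoints: 224.5, 274.5, 324.5, 374.5, 424.5, 474.5
n = 144, Σfm = 51678, mean = 358.8750
Σfm² = 19383286
Σf(m − x̄)² = Σfm² − (Σfm)²/n = 19383286 − 51678²/144 = 837343.7500
Population variance = 837343.7500 / 144 = 5814.8872
Standard deviation = √5814.8872 = 76.2554

76.255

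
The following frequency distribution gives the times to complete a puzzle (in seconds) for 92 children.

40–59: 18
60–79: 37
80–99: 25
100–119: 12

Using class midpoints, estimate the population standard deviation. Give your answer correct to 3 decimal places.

18.715

Midpoints: 49.5, 69.5, 89.5, 109.5
n = 92, Σfm = 7014, mean = 76.2391
Σfm² = 566963
Σf(m − x̄)² = Σfm² − (Σfm)²/n = 566963 − 7014²/92 = 32221.7391
Population variance = 32221.7391 / 92 = 350.2363
Standard deviation = √350.2363 = 18.7146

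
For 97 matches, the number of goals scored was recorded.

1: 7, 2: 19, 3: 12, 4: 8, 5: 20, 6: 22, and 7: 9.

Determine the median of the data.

Cumulative frequencies: 7, 26, 38, 46, 66, 88, 97
n = 97, so the median is the value in position (n+1)/2 = 49.
Position 49 falls at value 5.

5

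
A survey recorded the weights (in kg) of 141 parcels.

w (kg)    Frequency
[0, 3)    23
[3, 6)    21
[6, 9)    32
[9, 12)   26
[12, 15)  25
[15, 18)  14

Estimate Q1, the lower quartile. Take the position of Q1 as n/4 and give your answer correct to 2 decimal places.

Cumulative frequencies: 23, 44, 76, 102, 127, 141
n = 141; position = n/4 = 35.25.
This falls in the class [3, 6): L = 3, F = 23, f = 21, h = 3.
Lower quartile ≈ 3 + ((35.25 − 23) / 21) × 3 = 4.7500

4.75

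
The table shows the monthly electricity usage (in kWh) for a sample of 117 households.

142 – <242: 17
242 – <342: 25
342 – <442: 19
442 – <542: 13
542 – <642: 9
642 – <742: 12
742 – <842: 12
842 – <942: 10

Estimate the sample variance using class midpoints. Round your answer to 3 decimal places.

51376.363

Midpoints: 192, 292, 392, 492, 592, 692, 792, 892
n = 117, Σfm = 56464, mean = 482.5983
Σfm² = 33209088
Σf(m − x̄)² = Σfm² − (Σfm)²/n = 33209088 − 56464²/117 = 5959658.1197
Sample variance = 5959658.1197 / 116 = 51376.3631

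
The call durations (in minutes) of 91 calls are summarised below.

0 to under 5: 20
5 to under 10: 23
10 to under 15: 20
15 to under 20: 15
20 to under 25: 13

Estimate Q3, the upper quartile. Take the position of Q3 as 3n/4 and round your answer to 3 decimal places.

16.750

Cumulative frequencies: 20, 43, 63, 78, 91
n = 91; position = 3n/4 = 68.25.
This falls in the class 15 to under 20: L = 15, F = 63, f = 15, h = 5.
Upper quartile ≈ 15 + ((68.25 − 63) / 15) × 5 = 16.7500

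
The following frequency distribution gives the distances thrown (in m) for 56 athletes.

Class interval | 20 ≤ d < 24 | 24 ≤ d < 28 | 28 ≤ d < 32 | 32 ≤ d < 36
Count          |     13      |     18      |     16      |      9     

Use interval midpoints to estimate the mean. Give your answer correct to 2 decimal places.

27.50

Midpoints: 22, 26, 30, 34
Σfm = 13×22 + 18×26 + 16×30 + 9×34 = 1540
n = Σf = 56
Mean = 1540 / 56 = 27.5000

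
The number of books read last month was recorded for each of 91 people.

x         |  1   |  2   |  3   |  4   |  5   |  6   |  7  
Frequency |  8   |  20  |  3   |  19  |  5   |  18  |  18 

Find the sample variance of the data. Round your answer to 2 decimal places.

4.28

Values: 1, 2, 3, 4, 5, 6, 7
n = 91, Σfx = 392, mean = 4.3077
Σfx² = 2074
Σf(x − x̄)² = Σfx² − (Σfx)²/n = 2074 − 392²/91 = 385.3846
Sample variance = 385.3846 / 90 = 4.2821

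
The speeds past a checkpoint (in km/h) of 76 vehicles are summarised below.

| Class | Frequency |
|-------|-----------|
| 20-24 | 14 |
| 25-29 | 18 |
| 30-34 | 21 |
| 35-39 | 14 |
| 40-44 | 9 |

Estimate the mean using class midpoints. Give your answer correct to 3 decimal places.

31.079

Midpoints: 22, 27, 32, 37, 42
Σfm = 14×22 + 18×27 + 21×32 + 14×37 + 9×42 = 2362
n = Σf = 76
Mean = 2362 / 76 = 31.0789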